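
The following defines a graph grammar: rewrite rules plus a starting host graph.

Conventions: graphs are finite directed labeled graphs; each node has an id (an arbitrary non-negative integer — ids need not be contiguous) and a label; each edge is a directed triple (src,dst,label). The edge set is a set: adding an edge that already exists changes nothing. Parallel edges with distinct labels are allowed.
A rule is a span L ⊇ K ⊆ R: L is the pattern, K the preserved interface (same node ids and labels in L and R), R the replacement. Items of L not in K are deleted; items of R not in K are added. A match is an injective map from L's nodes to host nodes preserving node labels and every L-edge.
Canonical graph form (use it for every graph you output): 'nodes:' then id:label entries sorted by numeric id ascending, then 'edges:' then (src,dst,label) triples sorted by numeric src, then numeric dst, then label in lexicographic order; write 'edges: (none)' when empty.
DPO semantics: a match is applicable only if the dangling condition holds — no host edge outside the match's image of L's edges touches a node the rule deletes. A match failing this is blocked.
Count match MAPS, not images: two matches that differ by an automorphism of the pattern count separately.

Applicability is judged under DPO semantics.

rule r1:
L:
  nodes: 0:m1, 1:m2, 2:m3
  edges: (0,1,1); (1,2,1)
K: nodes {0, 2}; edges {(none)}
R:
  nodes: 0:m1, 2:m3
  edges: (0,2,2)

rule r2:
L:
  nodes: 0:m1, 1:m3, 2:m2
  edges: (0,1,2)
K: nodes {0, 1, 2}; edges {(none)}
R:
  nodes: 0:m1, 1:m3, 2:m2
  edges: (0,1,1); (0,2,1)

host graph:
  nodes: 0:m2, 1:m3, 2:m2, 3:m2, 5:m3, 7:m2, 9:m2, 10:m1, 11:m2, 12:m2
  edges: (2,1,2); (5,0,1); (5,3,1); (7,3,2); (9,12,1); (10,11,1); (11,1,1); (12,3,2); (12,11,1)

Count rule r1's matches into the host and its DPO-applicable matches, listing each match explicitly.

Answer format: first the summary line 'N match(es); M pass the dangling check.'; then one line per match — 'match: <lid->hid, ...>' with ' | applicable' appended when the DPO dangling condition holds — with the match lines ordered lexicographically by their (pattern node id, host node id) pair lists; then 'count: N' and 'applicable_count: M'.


1 match(es); 0 pass the dangling check.
match: 0->10, 1->11, 2->1
count: 1
applicable_count: 0


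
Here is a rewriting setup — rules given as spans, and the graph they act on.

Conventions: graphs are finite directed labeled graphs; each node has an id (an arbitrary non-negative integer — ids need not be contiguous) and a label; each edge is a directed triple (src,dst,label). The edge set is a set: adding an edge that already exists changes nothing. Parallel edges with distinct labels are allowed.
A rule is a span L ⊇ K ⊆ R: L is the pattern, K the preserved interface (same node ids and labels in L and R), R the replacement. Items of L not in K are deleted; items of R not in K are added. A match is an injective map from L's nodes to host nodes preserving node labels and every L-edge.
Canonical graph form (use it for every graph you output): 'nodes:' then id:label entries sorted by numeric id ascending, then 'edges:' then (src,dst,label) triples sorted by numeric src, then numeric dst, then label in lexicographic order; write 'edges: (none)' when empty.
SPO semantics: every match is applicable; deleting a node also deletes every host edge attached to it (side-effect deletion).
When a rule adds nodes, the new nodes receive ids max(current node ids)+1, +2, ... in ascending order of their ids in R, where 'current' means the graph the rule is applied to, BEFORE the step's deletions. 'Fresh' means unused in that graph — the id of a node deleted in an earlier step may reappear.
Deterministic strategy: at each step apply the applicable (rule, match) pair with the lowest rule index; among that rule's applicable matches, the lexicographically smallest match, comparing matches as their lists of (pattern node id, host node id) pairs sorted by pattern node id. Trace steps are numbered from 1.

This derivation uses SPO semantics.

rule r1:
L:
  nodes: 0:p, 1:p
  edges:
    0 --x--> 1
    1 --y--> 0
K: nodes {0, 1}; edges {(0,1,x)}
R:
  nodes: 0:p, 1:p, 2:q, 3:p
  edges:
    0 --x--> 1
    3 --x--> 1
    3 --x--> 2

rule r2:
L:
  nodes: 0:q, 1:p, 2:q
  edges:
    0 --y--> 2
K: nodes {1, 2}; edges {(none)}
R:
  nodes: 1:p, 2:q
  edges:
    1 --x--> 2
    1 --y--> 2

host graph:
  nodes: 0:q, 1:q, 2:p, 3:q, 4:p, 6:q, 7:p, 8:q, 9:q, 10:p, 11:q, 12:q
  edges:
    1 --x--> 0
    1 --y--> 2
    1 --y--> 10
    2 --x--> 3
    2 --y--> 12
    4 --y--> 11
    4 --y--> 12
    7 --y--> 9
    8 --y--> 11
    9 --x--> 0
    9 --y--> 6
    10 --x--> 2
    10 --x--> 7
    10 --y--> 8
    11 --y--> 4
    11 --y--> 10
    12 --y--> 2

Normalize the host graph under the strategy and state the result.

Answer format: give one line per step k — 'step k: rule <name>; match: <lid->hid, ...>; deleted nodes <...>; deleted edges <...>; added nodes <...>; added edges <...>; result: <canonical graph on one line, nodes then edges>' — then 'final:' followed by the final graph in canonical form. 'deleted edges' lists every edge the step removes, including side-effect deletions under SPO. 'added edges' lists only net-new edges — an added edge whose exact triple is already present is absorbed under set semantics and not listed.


step 1: rule r2; match: 0->8, 1->2, 2->11; deleted nodes 8; deleted edges (8,11,y); (10,8,y); added nodes (none); added edges (2,11,x); (2,11,y); result: nodes: 0:q, 1:q, 2:p, 3:q, 4:p, 6:q, 7:p, 9:q, 10:p, 11:q, 12:q edges: (1,0,x); (1,2,y); (1,10,y); (2,3,x); (2,11,x); (2,11,y); (2,12,y); (4,11,y); (4,12,y); (7,9,y); (9,0,x); (9,6,y); (10,2,x); (10,7,x); (11,4,y); (11,10,y); (12,2,y)
step 2: rule r2; match: 0->9, 1->2, 2->6; deleted nodes 9; deleted edges (7,9,y); (9,0,x); (9,6,y); added nodes (none); added edges (2,6,x); (2,6,y); result: nodes: 0:q, 1:q, 2:p, 3:q, 4:p, 6:q, 7:p, 10:p, 11:q, 12:q edges: (1,0,x); (1,2,y); (1,10,y); (2,3,x); (2,6,x); (2,6,y); (2,11,x); (2,11,y); (2,12,y); (4,11,y); (4,12,y); (10,2,x); (10,7,x); (11,4,y); (11,10,y); (12,2,y)
final:
nodes: 0:q, 1:q, 2:p, 3:q, 4:p, 6:q, 7:p, 10:p, 11:q, 12:q
edges: (1,0,x); (1,2,y); (1,10,y); (2,3,x); (2,6,x); (2,6,y); (2,11,x); (2,11,y); (2,12,y); (4,11,y); (4,12,y); (10,2,x); (10,7,x); (11,4,y); (11,10,y); (12,2,y)


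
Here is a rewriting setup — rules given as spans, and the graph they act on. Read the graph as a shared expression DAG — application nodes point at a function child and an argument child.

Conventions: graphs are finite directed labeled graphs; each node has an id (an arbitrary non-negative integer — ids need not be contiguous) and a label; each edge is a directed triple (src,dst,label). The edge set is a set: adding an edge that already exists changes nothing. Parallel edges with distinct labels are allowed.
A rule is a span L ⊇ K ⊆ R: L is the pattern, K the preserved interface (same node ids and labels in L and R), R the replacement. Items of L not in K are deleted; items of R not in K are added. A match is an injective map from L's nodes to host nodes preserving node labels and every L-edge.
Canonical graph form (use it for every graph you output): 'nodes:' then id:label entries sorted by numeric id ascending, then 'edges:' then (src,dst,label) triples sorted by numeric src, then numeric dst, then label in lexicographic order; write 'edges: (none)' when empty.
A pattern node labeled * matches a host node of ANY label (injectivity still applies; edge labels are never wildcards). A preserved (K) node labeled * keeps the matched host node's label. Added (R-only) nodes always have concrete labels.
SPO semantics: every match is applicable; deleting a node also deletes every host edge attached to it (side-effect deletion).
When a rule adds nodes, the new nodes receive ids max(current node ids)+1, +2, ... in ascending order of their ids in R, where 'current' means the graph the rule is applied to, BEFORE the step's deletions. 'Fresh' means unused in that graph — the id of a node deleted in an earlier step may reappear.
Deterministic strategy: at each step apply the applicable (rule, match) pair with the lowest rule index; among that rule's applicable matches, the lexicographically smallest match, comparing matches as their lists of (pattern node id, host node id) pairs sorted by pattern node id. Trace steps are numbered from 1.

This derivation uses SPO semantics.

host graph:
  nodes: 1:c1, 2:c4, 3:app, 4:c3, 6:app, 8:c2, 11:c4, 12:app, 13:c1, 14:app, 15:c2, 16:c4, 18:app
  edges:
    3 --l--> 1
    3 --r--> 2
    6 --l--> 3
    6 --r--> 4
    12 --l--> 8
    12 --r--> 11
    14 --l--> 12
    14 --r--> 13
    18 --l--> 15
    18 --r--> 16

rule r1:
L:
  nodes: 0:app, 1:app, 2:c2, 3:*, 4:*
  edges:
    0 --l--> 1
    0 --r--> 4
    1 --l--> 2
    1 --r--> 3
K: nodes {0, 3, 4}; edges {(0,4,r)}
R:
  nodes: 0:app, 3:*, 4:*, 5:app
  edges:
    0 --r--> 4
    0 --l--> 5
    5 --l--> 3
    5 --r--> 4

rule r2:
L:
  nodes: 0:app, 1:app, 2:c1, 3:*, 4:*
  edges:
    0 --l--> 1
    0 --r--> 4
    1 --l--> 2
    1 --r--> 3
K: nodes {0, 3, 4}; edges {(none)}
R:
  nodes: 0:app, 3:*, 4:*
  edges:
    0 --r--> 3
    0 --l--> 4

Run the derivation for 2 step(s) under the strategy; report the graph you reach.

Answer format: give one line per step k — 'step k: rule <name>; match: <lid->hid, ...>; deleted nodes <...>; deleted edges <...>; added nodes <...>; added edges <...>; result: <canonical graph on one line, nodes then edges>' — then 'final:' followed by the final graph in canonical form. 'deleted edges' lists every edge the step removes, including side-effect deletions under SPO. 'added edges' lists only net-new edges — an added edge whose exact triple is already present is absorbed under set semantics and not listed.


step 1: rule r1; match: 0->14, 1->12, 2->8, 3->11, 4->13; deleted nodes 8, 12; deleted edges (12,8,l); (12,11,r); (14,12,l); added nodes 19; added edges (14,19,l); (19,11,l); (19,13,r); result: nodes: 1:c1, 2:c4, 3:app, 4:c3, 6:app, 11:c4, 13:c1, 14:app, 15:c2, 16:c4, 18:app, 19:app edges: (3,1,l); (3,2,r); (6,3,l); (6,4,r); (14,13,r); (14,19,l); (18,15,l); (18,16,r); (19,11,l); (19,13,r)
step 2: rule r2; match: 0->6, 1->3, 2->1, 3->2, 4->4; deleted nodes 1, 3; deleted edges (3,1,l); (3,2,r); (6,3,l); (6,4,r); added nodes (none); added edges (6,2,r); (6,4,l); result: nodes: 2:c4, 4:c3, 6:app, 11:c4, 13:c1, 14:app, 15:c2, 16:c4, 18:app, 19:app edges: (6,2,r); (6,4,l); (14,13,r); (14,19,l); (18,15,l); (18,16,r); (19,11,l); (19,13,r)
final:
nodes: 2:c4, 4:c3, 6:app, 11:c4, 13:c1, 14:app, 15:c2, 16:c4, 18:app, 19:app
edges: (6,2,r); (6,4,l); (14,13,r); (14,19,l); (18,15,l); (18,16,r); (19,11,l); (19,13,r)


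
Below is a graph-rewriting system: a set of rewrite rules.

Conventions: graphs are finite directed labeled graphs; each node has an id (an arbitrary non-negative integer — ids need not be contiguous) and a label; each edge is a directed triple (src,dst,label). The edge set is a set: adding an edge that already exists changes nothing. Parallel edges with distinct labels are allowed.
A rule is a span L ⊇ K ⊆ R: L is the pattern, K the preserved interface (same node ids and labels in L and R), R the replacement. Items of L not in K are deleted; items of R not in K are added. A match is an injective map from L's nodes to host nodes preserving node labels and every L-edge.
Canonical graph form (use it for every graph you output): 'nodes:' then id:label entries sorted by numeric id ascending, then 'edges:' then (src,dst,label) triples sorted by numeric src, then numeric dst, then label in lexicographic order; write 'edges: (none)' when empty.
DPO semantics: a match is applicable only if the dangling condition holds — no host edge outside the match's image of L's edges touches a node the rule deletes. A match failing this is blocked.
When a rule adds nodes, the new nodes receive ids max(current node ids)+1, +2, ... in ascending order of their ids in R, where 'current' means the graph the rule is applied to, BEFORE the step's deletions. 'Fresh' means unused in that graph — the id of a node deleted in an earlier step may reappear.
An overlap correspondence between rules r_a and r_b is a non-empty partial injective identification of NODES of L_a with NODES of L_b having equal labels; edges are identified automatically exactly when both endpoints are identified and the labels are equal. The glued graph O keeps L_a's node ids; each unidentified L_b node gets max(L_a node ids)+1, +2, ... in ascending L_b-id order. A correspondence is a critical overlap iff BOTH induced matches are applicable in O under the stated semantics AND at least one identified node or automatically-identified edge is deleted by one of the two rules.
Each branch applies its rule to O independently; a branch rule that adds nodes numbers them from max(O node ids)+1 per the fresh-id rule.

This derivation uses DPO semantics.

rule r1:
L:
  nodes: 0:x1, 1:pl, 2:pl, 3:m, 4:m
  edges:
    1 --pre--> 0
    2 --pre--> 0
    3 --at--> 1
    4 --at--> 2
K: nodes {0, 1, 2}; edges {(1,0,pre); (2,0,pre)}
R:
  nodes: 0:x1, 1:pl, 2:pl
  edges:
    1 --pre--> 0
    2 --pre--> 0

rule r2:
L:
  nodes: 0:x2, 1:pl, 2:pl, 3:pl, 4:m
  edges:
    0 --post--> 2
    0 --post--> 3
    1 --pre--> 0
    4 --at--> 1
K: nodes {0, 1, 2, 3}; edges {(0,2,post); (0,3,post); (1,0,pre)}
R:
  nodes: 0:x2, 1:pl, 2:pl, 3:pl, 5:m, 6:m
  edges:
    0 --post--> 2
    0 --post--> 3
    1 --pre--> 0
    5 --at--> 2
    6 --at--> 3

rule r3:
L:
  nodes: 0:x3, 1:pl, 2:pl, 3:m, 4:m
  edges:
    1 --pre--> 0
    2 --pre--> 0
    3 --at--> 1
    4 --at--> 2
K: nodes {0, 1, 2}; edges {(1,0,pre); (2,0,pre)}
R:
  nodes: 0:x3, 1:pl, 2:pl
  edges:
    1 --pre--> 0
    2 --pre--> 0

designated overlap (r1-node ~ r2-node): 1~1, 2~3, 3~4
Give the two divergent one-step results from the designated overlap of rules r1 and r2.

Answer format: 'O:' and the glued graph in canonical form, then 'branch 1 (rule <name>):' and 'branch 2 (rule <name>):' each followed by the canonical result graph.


O:
nodes: 0:x1, 1:pl, 2:pl, 3:m, 4:m, 5:x2, 6:pl
edges: (1,0,pre); (1,5,pre); (2,0,pre); (3,1,at); (4,2,at); (5,2,post); (5,6,post)
branch 1 (rule r1):
nodes: 0:x1, 1:pl, 2:pl, 5:x2, 6:pl
edges: (1,0,pre); (1,5,pre); (2,0,pre); (5,2,post); (5,6,post)
branch 2 (rule r2):
nodes: 0:x1, 1:pl, 2:pl, 4:m, 5:x2, 6:pl, 7:m, 8:m
edges: (1,0,pre); (1,5,pre); (2,0,pre); (4,2,at); (5,2,post); (5,6,post); (7,6,at); (8,2,at)


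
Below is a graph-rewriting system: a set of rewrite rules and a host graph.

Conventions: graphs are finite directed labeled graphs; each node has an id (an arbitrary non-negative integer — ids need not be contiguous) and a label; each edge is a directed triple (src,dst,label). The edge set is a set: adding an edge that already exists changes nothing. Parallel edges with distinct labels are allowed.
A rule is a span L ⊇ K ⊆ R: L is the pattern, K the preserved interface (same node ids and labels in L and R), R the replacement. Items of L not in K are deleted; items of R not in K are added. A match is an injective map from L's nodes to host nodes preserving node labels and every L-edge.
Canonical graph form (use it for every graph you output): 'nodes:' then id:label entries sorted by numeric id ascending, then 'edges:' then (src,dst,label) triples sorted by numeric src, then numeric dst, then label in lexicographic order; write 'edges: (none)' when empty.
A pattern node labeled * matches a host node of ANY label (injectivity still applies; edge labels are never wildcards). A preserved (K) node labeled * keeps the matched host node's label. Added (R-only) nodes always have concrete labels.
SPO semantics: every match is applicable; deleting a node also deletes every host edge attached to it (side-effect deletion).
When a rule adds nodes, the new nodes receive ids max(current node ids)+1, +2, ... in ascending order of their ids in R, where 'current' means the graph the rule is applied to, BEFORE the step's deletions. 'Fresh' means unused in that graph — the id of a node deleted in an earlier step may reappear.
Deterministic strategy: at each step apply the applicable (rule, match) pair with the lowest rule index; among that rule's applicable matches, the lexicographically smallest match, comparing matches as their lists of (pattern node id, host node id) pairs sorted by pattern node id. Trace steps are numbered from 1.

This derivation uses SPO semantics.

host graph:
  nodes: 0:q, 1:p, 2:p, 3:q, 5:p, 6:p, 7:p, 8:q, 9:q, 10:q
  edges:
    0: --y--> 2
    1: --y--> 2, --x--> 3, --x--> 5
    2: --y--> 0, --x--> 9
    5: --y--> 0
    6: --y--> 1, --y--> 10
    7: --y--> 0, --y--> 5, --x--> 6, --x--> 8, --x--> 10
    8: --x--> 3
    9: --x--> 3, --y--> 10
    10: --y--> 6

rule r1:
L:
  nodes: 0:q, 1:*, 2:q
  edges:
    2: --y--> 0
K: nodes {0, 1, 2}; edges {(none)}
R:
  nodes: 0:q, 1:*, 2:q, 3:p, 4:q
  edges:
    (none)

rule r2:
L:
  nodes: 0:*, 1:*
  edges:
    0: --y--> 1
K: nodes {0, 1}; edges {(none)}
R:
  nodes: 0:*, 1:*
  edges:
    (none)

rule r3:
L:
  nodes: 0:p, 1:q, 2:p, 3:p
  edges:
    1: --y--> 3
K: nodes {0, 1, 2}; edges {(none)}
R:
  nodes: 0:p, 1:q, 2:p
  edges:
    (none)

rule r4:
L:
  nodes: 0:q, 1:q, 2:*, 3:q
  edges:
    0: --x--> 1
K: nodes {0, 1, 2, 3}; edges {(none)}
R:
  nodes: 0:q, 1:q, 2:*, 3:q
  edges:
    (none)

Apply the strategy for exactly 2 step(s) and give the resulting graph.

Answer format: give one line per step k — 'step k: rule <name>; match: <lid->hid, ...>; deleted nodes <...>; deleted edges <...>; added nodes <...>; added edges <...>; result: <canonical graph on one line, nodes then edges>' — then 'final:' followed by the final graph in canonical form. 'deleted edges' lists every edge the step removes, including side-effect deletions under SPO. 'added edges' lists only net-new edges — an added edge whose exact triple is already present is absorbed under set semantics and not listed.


step 1: rule r1; match: 0->10, 1->0, 2->9; deleted nodes (none); deleted edges (9,10,y); added nodes 11, 12; added edges (none); result: nodes: 0:q, 1:p, 2:p, 3:q, 5:p, 6:p, 7:p, 8:q, 9:q, 10:q, 11:p, 12:q edges: (0,2,y); (1,2,y); (1,3,x); (1,5,x); (2,0,y); (2,9,x); (5,0,y); (6,1,y); (6,10,y); (7,0,y); (7,5,y); (7,6,x); (7,8,x); (7,10,x); (8,3,x); (9,3,x); (10,6,y)
step 2: rule r2; match: 0->0, 1->2; deleted nodes (none); deleted edges (0,2,y); added nodes (none); added edges (none); result: nodes: 0:q, 1:p, 2:p, 3:q, 5:p, 6:p, 7:p, 8:q, 9:q, 10:q, 11:p, 12:q edges: (1,2,y); (1,3,x); (1,5,x); (2,0,y); (2,9,x); (5,0,y); (6,1,y); (6,10,y); (7,0,y); (7,5,y); (7,6,x); (7,8,x); (7,10,x); (8,3,x); (9,3,x); (10,6,y)
final:
nodes: 0:q, 1:p, 2:p, 3:q, 5:p, 6:p, 7:p, 8:q, 9:q, 10:q, 11:p, 12:q
edges: (1,2,y); (1,3,x); (1,5,x); (2,0,y); (2,9,x); (5,0,y); (6,1,y); (6,10,y); (7,0,y); (7,5,y); (7,6,x); (7,8,x); (7,10,x); (8,3,x); (9,3,x); (10,6,y)


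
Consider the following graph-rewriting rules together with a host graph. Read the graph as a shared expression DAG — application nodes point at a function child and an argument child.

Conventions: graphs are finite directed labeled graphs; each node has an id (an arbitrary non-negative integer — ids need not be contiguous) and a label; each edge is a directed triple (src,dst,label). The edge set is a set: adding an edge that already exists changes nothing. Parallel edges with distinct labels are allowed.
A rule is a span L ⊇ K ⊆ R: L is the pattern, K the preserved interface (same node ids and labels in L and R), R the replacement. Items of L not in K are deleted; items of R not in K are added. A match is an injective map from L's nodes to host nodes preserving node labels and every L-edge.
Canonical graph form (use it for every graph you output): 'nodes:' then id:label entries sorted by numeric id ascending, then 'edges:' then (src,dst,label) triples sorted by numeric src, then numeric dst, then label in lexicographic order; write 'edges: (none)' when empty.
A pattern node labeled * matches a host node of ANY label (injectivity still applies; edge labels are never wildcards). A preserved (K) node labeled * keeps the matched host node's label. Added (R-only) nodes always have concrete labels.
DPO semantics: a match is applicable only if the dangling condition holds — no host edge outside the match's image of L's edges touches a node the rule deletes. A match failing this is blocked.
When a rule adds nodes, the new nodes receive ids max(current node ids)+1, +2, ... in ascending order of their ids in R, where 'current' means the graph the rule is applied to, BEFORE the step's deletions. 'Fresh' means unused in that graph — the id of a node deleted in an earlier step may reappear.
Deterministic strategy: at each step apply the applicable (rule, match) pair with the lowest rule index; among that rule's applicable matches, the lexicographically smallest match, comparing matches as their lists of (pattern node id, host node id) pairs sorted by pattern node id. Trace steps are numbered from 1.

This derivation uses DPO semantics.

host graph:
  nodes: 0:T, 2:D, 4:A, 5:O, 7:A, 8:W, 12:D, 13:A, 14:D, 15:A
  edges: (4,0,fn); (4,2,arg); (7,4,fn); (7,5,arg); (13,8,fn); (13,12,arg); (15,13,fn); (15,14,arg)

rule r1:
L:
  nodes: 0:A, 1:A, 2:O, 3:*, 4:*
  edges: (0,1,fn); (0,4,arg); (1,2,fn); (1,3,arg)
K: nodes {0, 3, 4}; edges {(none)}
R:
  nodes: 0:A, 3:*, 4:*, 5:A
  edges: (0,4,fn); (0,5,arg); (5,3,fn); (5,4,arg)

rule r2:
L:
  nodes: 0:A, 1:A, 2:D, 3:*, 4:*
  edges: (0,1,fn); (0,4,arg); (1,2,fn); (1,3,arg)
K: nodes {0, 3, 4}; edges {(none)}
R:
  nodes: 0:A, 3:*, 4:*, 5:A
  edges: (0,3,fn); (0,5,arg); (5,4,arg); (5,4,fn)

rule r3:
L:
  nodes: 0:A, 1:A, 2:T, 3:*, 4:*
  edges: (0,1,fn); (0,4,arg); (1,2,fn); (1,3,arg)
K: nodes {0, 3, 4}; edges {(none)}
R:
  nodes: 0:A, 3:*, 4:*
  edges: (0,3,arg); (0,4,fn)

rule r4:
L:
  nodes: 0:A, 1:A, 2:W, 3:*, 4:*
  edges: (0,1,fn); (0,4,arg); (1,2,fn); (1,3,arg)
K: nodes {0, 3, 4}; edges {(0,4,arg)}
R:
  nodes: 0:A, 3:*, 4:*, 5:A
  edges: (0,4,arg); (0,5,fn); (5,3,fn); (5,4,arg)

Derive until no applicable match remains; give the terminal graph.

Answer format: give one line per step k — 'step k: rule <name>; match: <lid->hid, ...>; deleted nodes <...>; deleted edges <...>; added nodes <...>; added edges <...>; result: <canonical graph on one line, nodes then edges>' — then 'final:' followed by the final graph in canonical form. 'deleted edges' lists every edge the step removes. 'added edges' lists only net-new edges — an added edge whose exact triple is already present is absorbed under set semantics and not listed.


step 1: rule r3; match: 0->7, 1->4, 2->0, 3->2, 4->5; deleted nodes 0, 4; deleted edges (4,0,fn); (4,2,arg); (7,4,fn); (7,5,arg); added nodes (none); added edges (7,2,arg); (7,5,fn); result: nodes: 2:D, 5:O, 7:A, 8:W, 12:D, 13:A, 14:D, 15:A edges: (7,2,arg); (7,5,fn); (13,8,fn); (13,12,arg); (15,13,fn); (15,14,arg)
step 2: rule r4; match: 0->15, 1->13, 2->8, 3->12, 4->14; deleted nodes 8, 13; deleted edges (13,8,fn); (13,12,arg); (15,13,fn); added nodes 16; added edges (15,16,fn); (16,12,fn); (16,14,arg); result: nodes: 2:D, 5:O, 7:A, 12:D, 14:D, 15:A, 16:A edges: (7,2,arg); (7,5,fn); (15,14,arg); (15,16,fn); (16,12,fn); (16,14,arg)
final:
nodes: 2:D, 5:O, 7:A, 12:D, 14:D, 15:A, 16:A
edges: (7,2,arg); (7,5,fn); (15,14,arg); (15,16,fn); (16,12,fn); (16,14,arg)


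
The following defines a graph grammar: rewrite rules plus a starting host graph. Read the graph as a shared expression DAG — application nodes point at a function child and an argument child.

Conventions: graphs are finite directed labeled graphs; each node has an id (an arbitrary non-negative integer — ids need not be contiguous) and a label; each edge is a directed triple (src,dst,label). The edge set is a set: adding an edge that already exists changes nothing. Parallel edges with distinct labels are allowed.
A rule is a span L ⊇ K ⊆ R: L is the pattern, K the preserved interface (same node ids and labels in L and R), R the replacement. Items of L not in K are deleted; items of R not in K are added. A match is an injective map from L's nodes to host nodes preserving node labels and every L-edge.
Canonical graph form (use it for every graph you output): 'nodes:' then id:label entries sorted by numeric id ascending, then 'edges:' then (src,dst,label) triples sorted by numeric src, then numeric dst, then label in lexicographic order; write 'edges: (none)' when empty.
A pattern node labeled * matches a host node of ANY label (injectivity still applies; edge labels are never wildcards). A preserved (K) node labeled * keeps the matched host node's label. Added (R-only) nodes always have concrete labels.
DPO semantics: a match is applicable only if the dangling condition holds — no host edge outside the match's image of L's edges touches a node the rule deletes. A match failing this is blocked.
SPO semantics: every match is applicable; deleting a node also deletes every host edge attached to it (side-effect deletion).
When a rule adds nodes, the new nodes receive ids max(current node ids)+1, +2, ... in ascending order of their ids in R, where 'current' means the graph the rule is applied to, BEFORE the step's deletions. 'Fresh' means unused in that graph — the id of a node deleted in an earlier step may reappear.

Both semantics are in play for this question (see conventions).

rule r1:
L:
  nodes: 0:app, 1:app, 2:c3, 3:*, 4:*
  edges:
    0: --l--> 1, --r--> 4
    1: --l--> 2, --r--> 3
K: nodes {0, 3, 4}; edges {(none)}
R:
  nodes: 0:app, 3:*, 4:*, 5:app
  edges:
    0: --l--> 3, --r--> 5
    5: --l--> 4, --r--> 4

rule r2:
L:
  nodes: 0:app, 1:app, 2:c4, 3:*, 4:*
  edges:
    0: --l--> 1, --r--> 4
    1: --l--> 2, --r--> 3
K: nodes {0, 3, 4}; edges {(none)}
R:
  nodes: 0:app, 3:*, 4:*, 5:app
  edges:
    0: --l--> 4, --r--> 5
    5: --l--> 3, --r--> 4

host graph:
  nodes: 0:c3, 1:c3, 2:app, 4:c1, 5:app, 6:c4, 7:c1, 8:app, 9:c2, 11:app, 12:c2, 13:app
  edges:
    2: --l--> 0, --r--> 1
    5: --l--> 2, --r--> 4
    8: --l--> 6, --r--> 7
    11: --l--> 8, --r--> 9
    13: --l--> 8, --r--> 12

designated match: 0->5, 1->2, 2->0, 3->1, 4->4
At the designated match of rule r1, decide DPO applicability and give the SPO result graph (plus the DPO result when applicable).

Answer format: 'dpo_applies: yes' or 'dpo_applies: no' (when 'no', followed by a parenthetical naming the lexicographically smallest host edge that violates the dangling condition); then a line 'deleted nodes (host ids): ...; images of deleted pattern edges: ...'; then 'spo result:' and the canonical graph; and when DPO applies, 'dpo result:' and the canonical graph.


dpo_applies: yes
deleted nodes (host ids): 0, 2; images of deleted pattern edges: (2,0,l); (2,1,r); (5,2,l); (5,4,r)
spo result:
nodes: 1:c3, 4:c1, 5:app, 6:c4, 7:c1, 8:app, 9:c2, 11:app, 12:c2, 13:app, 14:app
edges: (5,1,l); (5,14,r); (8,6,l); (8,7,r); (11,8,l); (11,9,r); (13,8,l); (13,12,r); (14,4,l); (14,4,r)
dpo result:
nodes: 1:c3, 4:c1, 5:app, 6:c4, 7:c1, 8:app, 9:c2, 11:app, 12:c2, 13:app, 14:app
edges: (5,1,l); (5,14,r); (8,6,l); (8,7,r); (11,8,l); (11,9,r); (13,8,l); (13,12,r); (14,4,l); (14,4,r)


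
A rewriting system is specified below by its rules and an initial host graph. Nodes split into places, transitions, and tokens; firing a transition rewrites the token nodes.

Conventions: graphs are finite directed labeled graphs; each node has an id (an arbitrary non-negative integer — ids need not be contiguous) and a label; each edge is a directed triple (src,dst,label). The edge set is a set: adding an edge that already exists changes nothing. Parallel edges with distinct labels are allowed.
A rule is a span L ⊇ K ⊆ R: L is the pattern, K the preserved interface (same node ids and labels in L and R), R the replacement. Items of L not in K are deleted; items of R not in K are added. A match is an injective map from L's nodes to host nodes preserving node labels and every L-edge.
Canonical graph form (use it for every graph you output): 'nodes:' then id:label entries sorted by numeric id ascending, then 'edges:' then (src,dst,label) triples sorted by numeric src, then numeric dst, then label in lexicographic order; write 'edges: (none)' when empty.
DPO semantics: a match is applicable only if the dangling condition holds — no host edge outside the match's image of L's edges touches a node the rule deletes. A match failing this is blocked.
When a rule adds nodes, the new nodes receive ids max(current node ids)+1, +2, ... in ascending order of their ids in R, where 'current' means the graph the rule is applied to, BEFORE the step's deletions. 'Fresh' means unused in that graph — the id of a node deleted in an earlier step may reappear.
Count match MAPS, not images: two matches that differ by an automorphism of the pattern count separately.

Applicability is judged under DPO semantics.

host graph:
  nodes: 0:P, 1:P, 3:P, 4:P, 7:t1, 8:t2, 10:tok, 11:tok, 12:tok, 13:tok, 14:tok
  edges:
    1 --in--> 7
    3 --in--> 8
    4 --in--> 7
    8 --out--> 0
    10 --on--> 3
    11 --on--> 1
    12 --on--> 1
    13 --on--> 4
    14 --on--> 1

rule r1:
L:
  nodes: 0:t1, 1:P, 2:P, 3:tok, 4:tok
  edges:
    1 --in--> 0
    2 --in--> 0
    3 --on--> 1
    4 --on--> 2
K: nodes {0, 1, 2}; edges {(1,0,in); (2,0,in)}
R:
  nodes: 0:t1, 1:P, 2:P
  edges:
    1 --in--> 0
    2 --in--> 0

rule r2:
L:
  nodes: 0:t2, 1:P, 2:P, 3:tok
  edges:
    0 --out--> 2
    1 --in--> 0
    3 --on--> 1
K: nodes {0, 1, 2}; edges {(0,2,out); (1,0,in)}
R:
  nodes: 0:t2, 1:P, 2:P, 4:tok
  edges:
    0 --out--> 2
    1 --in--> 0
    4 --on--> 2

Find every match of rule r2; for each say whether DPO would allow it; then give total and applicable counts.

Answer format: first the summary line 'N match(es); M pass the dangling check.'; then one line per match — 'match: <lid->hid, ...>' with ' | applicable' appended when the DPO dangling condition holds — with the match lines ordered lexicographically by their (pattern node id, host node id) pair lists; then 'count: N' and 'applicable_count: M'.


1 match(es); 1 pass the dangling check.
match: 0->8, 1->3, 2->0, 3->10 | applicable
count: 1
applicable_count: 1


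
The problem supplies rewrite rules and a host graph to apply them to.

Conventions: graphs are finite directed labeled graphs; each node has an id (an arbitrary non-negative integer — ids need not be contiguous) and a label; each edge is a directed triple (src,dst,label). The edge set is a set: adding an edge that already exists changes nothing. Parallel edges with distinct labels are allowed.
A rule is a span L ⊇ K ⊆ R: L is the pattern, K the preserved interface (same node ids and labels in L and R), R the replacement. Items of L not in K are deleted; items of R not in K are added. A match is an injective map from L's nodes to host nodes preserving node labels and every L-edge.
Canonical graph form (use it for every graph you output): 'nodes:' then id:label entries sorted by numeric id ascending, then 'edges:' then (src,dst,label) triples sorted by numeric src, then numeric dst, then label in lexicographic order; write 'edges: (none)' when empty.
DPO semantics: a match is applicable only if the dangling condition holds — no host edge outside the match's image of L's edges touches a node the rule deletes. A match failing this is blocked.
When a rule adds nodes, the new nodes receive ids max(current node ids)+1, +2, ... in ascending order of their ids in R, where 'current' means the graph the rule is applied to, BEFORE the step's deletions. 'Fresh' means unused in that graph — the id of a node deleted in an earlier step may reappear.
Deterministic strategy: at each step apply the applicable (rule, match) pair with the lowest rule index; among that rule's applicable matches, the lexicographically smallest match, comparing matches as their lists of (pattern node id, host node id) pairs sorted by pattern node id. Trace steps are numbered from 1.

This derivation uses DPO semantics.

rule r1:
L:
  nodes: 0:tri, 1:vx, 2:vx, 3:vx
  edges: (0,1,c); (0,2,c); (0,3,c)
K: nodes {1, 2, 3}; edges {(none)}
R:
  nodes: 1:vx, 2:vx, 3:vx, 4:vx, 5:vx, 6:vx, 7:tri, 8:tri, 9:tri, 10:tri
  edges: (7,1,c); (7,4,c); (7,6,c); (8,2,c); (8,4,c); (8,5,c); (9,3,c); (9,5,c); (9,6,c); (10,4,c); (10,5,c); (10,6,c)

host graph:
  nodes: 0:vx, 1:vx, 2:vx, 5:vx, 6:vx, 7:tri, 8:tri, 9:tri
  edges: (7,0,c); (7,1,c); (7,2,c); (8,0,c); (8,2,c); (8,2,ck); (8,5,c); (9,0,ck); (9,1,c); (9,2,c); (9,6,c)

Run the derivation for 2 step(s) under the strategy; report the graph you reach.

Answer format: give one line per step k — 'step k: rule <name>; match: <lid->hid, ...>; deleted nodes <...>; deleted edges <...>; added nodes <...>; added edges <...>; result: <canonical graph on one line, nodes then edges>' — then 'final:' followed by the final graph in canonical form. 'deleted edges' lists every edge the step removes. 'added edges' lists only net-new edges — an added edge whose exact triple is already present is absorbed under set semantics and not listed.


step 1: rule r1; match: 0->7, 1->0, 2->1, 3->2; deleted nodes 7; deleted edges (7,0,c); (7,1,c); (7,2,c); added nodes 10, 11, 12, 13, 14, 15, 16; added edges (13,0,c); (13,10,c); (13,12,c); (14,1,c); (14,10,c); (14,11,c); (15,2,c); (15,11,c); (15,12,c); (16,10,c); (16,11,c); (16,12,c); result: nodes: 0:vx, 1:vx, 2:vx, 5:vx, 6:vx, 8:tri, 9:tri, 10:vx, 11:vx, 12:vx, 13:tri, 14:tri, 15:tri, 16:tri edges: (8,0,c); (8,2,c); (8,2,ck); (8,5,c); (9,0,ck); (9,1,c); (9,2,c); (9,6,c); (13,0,c); (13,10,c); (13,12,c); (14,1,c); (14,10,c); (14,11,c); (15,2,c); (15,11,c); (15,12,c); (16,10,c); (16,11,c); (16,12,c)
step 2: rule r1; match: 0->13, 1->0, 2->10, 3->12; deleted nodes 13; deleted edges (13,0,c); (13,10,c); (13,12,c); added nodes 17, 18, 19, 20, 21, 22, 23; added edges (20,0,c); (20,17,c); (20,19,c); (21,10,c); (21,17,c); (21,18,c); (22,12,c); (22,18,c); (22,19,c); (23,17,c); (23,18,c); (23,19,c); result: nodes: 0:vx, 1:vx, 2:vx, 5:vx, 6:vx, 8:tri, 9:tri, 10:vx, 11:vx, 12:vx, 14:tri, 15:tri, 16:tri, 17:vx, 18:vx, 19:vx, 20:tri, 21:tri, 22:tri, 23:tri edges: (8,0,c); (8,2,c); (8,2,ck); (8,5,c); (9,0,ck); (9,1,c); (9,2,c); (9,6,c); (14,1,c); (14,10,c); (14,11,c); (15,2,c); (15,11,c); (15,12,c); (16,10,c); (16,11,c); (16,12,c); (20,0,c); (20,17,c); (20,19,c); (21,10,c); (21,17,c); (21,18,c); (22,12,c); (22,18,c); (22,19,c); (23,17,c); (23,18,c); (23,19,c)
final:
nodes: 0:vx, 1:vx, 2:vx, 5:vx, 6:vx, 8:tri, 9:tri, 10:vx, 11:vx, 12:vx, 14:tri, 15:tri, 16:tri, 17:vx, 18:vx, 19:vx, 20:tri, 21:tri, 22:tri, 23:tri
edges: (8,0,c); (8,2,c); (8,2,ck); (8,5,c); (9,0,ck); (9,1,c); (9,2,c); (9,6,c); (14,1,c); (14,10,c); (14,11,c); (15,2,c); (15,11,c); (15,12,c); (16,10,c); (16,11,c); (16,12,c); (20,0,c); (20,17,c); (20,19,c); (21,10,c); (21,17,c); (21,18,c); (22,12,c); (22,18,c); (22,19,c); (23,17,c); (23,18,c); (23,19,c)


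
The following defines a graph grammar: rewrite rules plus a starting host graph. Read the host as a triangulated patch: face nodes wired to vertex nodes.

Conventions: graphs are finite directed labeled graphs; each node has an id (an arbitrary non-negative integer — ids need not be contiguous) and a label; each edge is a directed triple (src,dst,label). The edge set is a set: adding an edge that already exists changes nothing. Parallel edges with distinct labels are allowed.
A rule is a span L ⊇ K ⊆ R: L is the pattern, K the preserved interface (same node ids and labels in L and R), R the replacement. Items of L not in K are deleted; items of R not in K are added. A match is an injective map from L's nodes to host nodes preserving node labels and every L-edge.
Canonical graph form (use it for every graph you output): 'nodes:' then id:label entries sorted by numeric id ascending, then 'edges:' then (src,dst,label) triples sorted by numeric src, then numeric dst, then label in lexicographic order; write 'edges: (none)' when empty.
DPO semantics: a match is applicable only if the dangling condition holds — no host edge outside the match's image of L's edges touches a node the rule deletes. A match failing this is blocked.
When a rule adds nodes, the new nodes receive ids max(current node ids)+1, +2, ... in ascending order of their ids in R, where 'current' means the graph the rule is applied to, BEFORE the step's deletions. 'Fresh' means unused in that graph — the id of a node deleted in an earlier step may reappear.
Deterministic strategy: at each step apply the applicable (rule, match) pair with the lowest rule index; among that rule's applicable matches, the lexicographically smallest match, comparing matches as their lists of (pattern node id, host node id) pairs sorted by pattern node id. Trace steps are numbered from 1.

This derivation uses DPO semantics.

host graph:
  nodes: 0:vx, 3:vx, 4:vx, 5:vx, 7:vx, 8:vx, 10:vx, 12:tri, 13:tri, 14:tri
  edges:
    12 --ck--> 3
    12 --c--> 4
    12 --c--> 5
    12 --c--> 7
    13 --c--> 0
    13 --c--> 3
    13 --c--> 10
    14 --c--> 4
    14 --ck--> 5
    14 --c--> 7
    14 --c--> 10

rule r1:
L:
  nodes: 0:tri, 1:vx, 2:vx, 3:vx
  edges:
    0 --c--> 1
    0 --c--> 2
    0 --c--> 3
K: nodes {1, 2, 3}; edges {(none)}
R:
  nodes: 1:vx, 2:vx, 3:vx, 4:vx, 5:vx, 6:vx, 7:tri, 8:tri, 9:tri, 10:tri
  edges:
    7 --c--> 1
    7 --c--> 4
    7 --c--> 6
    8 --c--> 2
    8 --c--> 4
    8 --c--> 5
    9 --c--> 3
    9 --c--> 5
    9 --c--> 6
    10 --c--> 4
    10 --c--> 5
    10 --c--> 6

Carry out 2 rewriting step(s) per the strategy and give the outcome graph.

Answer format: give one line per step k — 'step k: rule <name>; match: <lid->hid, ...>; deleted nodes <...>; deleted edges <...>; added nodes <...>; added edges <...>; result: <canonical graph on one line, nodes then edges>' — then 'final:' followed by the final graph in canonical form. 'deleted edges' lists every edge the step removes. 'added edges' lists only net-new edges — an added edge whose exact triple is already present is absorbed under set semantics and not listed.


step 1: rule r1; match: 0->13, 1->0, 2->3, 3->10; deleted nodes 13; deleted edges (13,0,c); (13,3,c); (13,10,c); added nodes 15, 16, 17, 18, 19, 20, 21; added edges (18,0,c); (18,15,c); (18,17,c); (19,3,c); (19,15,c); (19,16,c); (20,10,c); (20,16,c); (20,17,c); (21,15,c); (21,16,c); (21,17,c); result: nodes: 0:vx, 3:vx, 4:vx, 5:vx, 7:vx, 8:vx, 10:vx, 12:tri, 14:tri, 15:vx, 16:vx, 17:vx, 18:tri, 19:tri, 20:tri, 21:tri edges: (12,3,ck); (12,4,c); (12,5,c); (12,7,c); (14,4,c); (14,5,ck); (14,7,c); (14,10,c); (18,0,c); (18,15,c); (18,17,c); (19,3,c); (19,15,c); (19,16,c); (20,10,c); (20,16,c); (20,17,c); (21,15,c); (21,16,c); (21,17,c)
step 2: rule r1; match: 0->18, 1->0, 2->15, 3->17; deleted nodes 18; deleted edges (18,0,c); (18,15,c); (18,17,c); added nodes 22, 23, 24, 25, 26, 27, 28; added edges (25,0,c); (25,22,c); (25,24,c); (26,15,c); (26,22,c); (26,23,c); (27,17,c); (27,23,c); (27,24,c); (28,22,c); (28,23,c); (28,24,c); result: nodes: 0:vx, 3:vx, 4:vx, 5:vx, 7:vx, 8:vx, 10:vx, 12:tri, 14:tri, 15:vx, 16:vx, 17:vx, 19:tri, 20:tri, 21:tri, 22:vx, 23:vx, 24:vx, 25:tri, 26:tri, 27:tri, 28:tri edges: (12,3,ck); (12,4,c); (12,5,c); (12,7,c); (14,4,c); (14,5,ck); (14,7,c); (14,10,c); (19,3,c); (19,15,c); (19,16,c); (20,10,c); (20,16,c); (20,17,c); (21,15,c); (21,16,c); (21,17,c); (25,0,c); (25,22,c); (25,24,c); (26,15,c); (26,22,c); (26,23,c); (27,17,c); (27,23,c); (27,24,c); (28,22,c); (28,23,c); (28,24,c)
final:
nodes: 0:vx, 3:vx, 4:vx, 5:vx, 7:vx, 8:vx, 10:vx, 12:tri, 14:tri, 15:vx, 16:vx, 17:vx, 19:tri, 20:tri, 21:tri, 22:vx, 23:vx, 24:vx, 25:tri, 26:tri, 27:tri, 28:tri
edges: (12,3,ck); (12,4,c); (12,5,c); (12,7,c); (14,4,c); (14,5,ck); (14,7,c); (14,10,c); (19,3,c); (19,15,c); (19,16,c); (20,10,c); (20,16,c); (20,17,c); (21,15,c); (21,16,c); (21,17,c); (25,0,c); (25,22,c); (25,24,c); (26,15,c); (26,22,c); (26,23,c); (27,17,c); (27,23,c); (27,24,c); (28,22,c); (28,23,c); (28,24,c)


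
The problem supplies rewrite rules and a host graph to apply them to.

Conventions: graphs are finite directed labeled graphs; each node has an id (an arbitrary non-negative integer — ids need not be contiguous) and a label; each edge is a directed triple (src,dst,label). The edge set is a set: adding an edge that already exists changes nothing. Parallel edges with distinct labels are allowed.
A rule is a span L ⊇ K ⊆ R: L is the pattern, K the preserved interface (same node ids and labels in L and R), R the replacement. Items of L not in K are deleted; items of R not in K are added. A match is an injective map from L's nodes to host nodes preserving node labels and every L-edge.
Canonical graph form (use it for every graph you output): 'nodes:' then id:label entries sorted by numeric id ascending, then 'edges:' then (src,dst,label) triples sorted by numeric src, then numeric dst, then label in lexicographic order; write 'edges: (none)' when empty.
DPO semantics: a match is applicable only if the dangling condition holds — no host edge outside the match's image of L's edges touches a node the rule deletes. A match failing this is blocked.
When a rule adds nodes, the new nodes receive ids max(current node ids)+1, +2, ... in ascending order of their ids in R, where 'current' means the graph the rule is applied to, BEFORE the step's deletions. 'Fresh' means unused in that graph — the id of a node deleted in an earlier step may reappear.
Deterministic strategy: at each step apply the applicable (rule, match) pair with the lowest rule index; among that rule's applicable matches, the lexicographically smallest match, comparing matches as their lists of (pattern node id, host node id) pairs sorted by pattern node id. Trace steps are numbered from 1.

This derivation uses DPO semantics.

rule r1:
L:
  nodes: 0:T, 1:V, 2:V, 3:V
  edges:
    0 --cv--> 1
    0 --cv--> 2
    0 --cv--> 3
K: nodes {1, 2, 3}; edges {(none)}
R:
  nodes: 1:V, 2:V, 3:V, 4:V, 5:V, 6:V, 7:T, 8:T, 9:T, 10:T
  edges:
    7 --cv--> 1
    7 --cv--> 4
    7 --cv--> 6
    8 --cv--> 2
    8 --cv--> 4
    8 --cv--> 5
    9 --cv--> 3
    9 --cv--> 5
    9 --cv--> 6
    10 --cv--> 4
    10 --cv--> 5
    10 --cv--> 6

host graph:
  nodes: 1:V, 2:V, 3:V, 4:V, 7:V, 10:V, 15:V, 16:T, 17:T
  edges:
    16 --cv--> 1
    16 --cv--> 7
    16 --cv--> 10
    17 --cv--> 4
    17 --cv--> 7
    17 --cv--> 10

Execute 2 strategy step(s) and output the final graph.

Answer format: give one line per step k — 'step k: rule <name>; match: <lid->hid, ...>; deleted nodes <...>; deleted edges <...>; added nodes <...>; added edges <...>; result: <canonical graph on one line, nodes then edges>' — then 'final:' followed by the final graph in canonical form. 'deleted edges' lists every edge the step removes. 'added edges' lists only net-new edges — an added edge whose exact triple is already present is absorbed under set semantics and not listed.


step 1: rule r1; match: 0->16, 1->1, 2->7, 3->10; deleted nodes 16; deleted edges (16,1,cv); (16,7,cv); (16,10,cv); added nodes 18, 19, 20, 21, 22, 23, 24; added edges (21,1,cv); (21,18,cv); (21,20,cv); (22,7,cv); (22,18,cv); (22,19,cv); (23,10,cv); (23,19,cv); (23,20,cv); (24,18,cv); (24,19,cv); (24,20,cv); result: nodes: 1:V, 2:V, 3:V, 4:V, 7:V, 10:V, 15:V, 17:T, 18:V, 19:V, 20:V, 21:T, 22:T, 23:T, 24:T edges: (17,4,cv); (17,7,cv); (17,10,cv); (21,1,cv); (21,18,cv); (21,20,cv); (22,7,cv); (22,18,cv); (22,19,cv); (23,10,cv); (23,19,cv); (23,20,cv); (24,18,cv); (24,19,cv); (24,20,cv)
step 2: rule r1; match: 0->17, 1->4, 2->7, 3->10; deleted nodes 17; deleted edges (17,4,cv); (17,7,cv); (17,10,cv); added nodes 25, 26, 27, 28, 29, 30, 31; added edges (28,4,cv); (28,25,cv); (28,27,cv); (29,7,cv); (29,25,cv); (29,26,cv); (30,10,cv); (30,26,cv); (30,27,cv); (31,25,cv); (31,26,cv); (31,27,cv); result: nodes: 1:V, 2:V, 3:V, 4:V, 7:V, 10:V, 15:V, 18:V, 19:V, 20:V, 21:T, 22:T, 23:T, 24:T, 25:V, 26:V, 27:V, 28:T, 29:T, 30:T, 31:T edges: (21,1,cv); (21,18,cv); (21,20,cv); (22,7,cv); (22,18,cv); (22,19,cv); (23,10,cv); (23,19,cv); (23,20,cv); (24,18,cv); (24,19,cv); (24,20,cv); (28,4,cv); (28,25,cv); (28,27,cv); (29,7,cv); (29,25,cv); (29,26,cv); (30,10,cv); (30,26,cv); (30,27,cv); (31,25,cv); (31,26,cv); (31,27,cv)
final:
nodes: 1:V, 2:V, 3:V, 4:V, 7:V, 10:V, 15:V, 18:V, 19:V, 20:V, 21:T, 22:T, 23:T, 24:T, 25:V, 26:V, 27:V, 28:T, 29:T, 30:T, 31:T
edges: (21,1,cv); (21,18,cv); (21,20,cv); (22,7,cv); (22,18,cv); (22,19,cv); (23,10,cv); (23,19,cv); (23,20,cv); (24,18,cv); (24,19,cv); (24,20,cv); (28,4,cv); (28,25,cv); (28,27,cv); (29,7,cv); (29,25,cv); (29,26,cv); (30,10,cv); (30,26,cv); (30,27,cv); (31,25,cv); (31,26,cv); (31,27,cv)
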